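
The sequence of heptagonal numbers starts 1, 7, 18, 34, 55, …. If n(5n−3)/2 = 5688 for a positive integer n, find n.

Set n(5n−3)/2 = 5688, giving 5n² − 3n − 11376 = 0.
The discriminant is 9 + 40·5688 = 227529, and √227529 = 477.
So n = (3 + 477) / 10 = 480/10 = 48.
Check: 48·(5·48 − 3)/2 = 5688. ✓

48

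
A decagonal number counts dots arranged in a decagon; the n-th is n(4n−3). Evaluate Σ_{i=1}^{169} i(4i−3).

Σ i(4i−3) = 4Σi² − 3Σi over i = 1..169.
Σi = 14365 and Σi² = 1623245.
4·1623245 − 3·14365 = 6449885.

6449885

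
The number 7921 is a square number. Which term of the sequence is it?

89

We need n² = 7921, so n = √7921 = 89.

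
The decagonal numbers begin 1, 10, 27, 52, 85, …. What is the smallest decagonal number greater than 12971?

13282

Solve n(4n−3) > 12971 for integer n.
The largest n with value ≤ 12971 is 57 (since 12825 ≤ 12971 < 13282), so the first above is n = 58, value 13282.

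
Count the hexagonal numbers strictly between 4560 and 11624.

28

The n-th hexagonal number is n(2n−1).
Smallest index with value > 4560: n = 49 (giving 4753).
Largest index with value < 11624: n = 76 (giving 11476).
Indices 49 through 76: 28 terms.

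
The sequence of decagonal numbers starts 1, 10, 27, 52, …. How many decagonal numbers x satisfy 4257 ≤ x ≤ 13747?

27

The n-th decagonal number is n(4n−3).
Smallest index with value ≥ 4257: n = 33 (giving 4257).
Largest index with value ≤ 13747: n = 59 (giving 13747).
Indices 33 through 59: 27 terms.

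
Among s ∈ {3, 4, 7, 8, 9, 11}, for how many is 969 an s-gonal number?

s = 3: P(3, 43) = 946 and P(3, 44) = 990; 969 is not s-gonal.
s = 4: P(4, 31) = 961 and P(4, 32) = 1024; 969 is not s-gonal.
s = 7: P(7, 19) = 874 and P(7, 20) = 970; 969 is not s-gonal.
s = 8: P(8, 18) = 936 and P(8, 19) = 1045; 969 is not s-gonal.
s = 9: P(9, 17) = 969. ✓
s = 11: P(11, 15) = 960 and P(11, 16) = 1096; 969 is not s-gonal.
Hits: s ∈ {9} → 1.

1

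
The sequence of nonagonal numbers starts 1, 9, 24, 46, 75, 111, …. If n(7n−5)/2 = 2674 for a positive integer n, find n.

28

Set n(7n−5)/2 = 2674, giving 7n² − 5n − 5348 = 0.
So n = (5 + 387) / 14 = 392/14 = 28.
Check: 28·(7·28 − 5)/2 = 2674. ✓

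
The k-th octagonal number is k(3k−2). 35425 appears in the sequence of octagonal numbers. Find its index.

109

Set n(3n−2) = 35425, giving 3n² − 2n − 35425 = 0.
The discriminant is 4 + 12·35425 = 425104, and √425104 = 652.
So n = (2 + 652) / 6 = 654/6 = 109.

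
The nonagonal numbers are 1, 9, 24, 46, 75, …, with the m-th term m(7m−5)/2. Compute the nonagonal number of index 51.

8976

51·(7·51 − 5)/2 = 51·352/2 = 51·176 = 8976.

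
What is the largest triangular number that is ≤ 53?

Solve n(n+1)/2 ≤ 53 for integer n.
n = 9 gives 45 ≤ 53, while n = 10 gives 55 > 53; so the answer is 45.

45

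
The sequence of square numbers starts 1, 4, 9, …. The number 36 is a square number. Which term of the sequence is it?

6

We need n² = 36, so n = √36 = 6.
Check: 6² = 36. ✓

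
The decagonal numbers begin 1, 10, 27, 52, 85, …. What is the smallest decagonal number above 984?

1105

Solve n(4n−3) > 984 for integer n.
The largest n with value ≤ 984 is 16 (since 976 ≤ 984 < 1105), so the first above is n = 17, value 1105.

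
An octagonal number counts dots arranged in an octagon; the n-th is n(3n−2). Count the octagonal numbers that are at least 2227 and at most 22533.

The n-th octagonal number is n(3n−2).
Smallest index with value ≥ 2227: n = 28 (giving 2296).
Largest index with value ≤ 22533: n = 87 (giving 22533).
Indices 28 through 87: 60 terms.

60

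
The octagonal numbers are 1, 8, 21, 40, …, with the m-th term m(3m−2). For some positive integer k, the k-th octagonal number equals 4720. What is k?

40

Set n(3n−2) = 4720, giving 3n² − 2n − 4720 = 0.
The discriminant is 4 + 12·4720 = 56644, and √56644 = 238.
So n = (2 + 238) / 6 = 240/6 = 40.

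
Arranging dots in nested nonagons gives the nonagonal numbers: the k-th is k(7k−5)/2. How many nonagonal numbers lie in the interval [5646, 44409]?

The n-th nonagonal number is n(7n−5)/2.
Smallest index with value ≥ 5646: n = 41 (giving 5781).
Largest index with value ≤ 44409: n = 113 (giving 44409).
Indices 41 through 113: 73 terms.

73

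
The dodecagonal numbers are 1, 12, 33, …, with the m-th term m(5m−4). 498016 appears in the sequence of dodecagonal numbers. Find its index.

316

Set n(5n−4) = 498016, giving 5n² − 4n − 498016 = 0.
So n = (4 + 3156) / 10 = 3160/10 = 316.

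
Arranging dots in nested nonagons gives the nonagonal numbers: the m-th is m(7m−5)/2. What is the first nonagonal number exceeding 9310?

Solve n(7n−5)/2 > 9310 for integer n.
The largest n with value ≤ 9310 is 51 (since 8976 ≤ 9310 < 9334), so the first above is n = 52, value 9334.

9334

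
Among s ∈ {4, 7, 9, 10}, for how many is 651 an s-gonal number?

s = 4: P(4, 25) = 625 and P(4, 26) = 676; 651 is not s-gonal.
s = 7: P(7, 16) = 616 and P(7, 17) = 697; 651 is not s-gonal.
s = 9: P(9, 14) = 651. ✓
s = 10: P(10, 13) = 637 and P(10, 14) = 742; 651 is not s-gonal.
Hits: s ∈ {9} → 1.

1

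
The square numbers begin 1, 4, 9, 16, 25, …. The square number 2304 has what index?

48

We need n² = 2304, so n = √2304 = 48.
Check: 48² = 2304. ✓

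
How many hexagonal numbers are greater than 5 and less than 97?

The n-th hexagonal number is n(2n−1).
Smallest index with value > 5: n = 2 (giving 6).
Largest index with value < 97: n = 7 (giving 91).
Indices 2 through 7: 6 terms.

6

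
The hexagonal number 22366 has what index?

Set n(2n−1) = 22366, giving 2n² − n − 22366 = 0.
The discriminant is 1 + 8·22366 = 178929, and √178929 = 423.
So n = (1 + 423) / 4 = 424/4 = 106.

106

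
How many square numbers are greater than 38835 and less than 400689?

435

The n-th square number is n².
Smallest index with value > 38835: n = 198 (giving 39204).
Largest index with value < 400689: n = 632 (giving 399424).
Indices 198 through 632: 435 terms.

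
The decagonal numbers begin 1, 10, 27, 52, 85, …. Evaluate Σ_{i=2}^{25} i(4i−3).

Σ i(4i−3) = 4Σi² − 3Σi over i = 2..25.
Σi = 325 − 1 = 324 and Σi² = 5525 − 1 = 5524.
4·5524 − 3·324 = 21124.

21124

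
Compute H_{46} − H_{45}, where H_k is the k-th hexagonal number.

Consecutive hexagonal numbers differ by 4n − 3: here 4·46 − 3 = 181.

181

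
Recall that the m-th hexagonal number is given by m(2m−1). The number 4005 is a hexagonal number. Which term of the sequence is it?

45

Set n(2n−1) = 4005, giving 2n² − n − 4005 = 0.
The discriminant is 1 + 8·4005 = 32041, and √32041 = 179.
So n = (1 + 179) / 4 = 180/4 = 45.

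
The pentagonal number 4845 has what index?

57

Set n(3n−1)/2 = 4845, giving 3n² − n − 9690 = 0.
So n = (1 + 341) / 6 = 342/6 = 57.
Check: 57·(3·57 − 1)/2 = 4845. ✓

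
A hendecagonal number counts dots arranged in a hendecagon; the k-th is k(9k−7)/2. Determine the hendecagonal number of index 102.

The 102nd hendecagonal number is n(9n−7)/2 with n = 102.
102·(9·102 − 7)/2 = 102·911/2 = 46461.

46461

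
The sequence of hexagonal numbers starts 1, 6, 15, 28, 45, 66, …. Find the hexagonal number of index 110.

110·(2·110 − 1) = 110·219 = 24090.

24090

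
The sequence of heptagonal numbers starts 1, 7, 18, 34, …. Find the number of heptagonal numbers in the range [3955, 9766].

The n-th heptagonal number is n(5n−3)/2.
Smallest index with value ≥ 3955: n = 41 (giving 4141).
Largest index with value ≤ 9766: n = 62 (giving 9517).
Indices 41 through 62: 22 terms.

22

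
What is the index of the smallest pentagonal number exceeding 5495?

Solve n(3n−1)/2 > 5495 for integer n.
The largest n with value ≤ 5495 is 60 (since 5370 ≤ 5495 < 5551), so the first above is n = 61, value 5551.

61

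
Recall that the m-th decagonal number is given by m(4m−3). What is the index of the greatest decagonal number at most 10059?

Solve n(4n−3) ≤ 10059 for integer n.
n = 50 gives 9850 ≤ 10059, while n = 51 gives 10251 > 10059; so the answer is index 50.

50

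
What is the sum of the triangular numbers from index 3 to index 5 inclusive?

31

Σ i(i+1)/2 = (Σi² + Σi) / 2 over i = 3..5.
Σi = 15 − 3 = 12 and Σi² = 55 − 5 = 50.
(1·50 + 1·12) / 2 = 62/2 = 31.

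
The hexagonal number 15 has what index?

3

Set n(2n−1) = 15, giving 2n² − n − 15 = 0.
The discriminant is 1 + 8·15 = 121, and √121 = 11.
So n = (1 + 11) / 4 = 12/4 = 3.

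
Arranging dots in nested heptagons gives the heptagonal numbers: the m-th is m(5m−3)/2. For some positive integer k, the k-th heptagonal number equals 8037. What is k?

Set n(5n−3)/2 = 8037, giving 5n² − 3n − 16074 = 0.
So n = (3 + 567) / 10 = 570/10 = 57.
Check: 57·(5·57 − 3)/2 = 8037. ✓

57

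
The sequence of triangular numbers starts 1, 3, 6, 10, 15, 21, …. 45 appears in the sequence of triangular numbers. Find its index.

9

Set n(n+1)/2 = 45, giving n² + n − 90 = 0.
The discriminant is 1 + 8·45 = 361, and √361 = 19.
So n = (-1 + 19) / 2 = 18/2 = 9.
Check: 9·10/2 = 45. ✓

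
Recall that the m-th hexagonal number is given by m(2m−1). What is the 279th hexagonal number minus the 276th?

279·(2·279 − 1) = 155403 and 276·(2·276 − 1) = 152076.
Difference: 155403 − 152076 = 3327.

3327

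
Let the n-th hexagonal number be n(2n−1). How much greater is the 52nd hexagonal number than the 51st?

Consecutive hexagonal numbers differ by 4n − 3: here 4·52 − 3 = 205.

205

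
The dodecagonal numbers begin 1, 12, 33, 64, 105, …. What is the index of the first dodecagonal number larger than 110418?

150

Solve n(5n−4) > 110418 for integer n.
The largest n with value ≤ 110418 is 149 (since 110409 ≤ 110418 < 111900), so the first above is n = 150, value 111900.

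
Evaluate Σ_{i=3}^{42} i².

25580

Σ_{i=3}^{42} i² = 25585 − 5 = 25580.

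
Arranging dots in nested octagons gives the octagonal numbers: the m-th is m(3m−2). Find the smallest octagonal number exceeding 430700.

432440

Solve n(3n−2) > 430700 for integer n.
The largest n with value ≤ 430700 is 379 (since 430165 ≤ 430700 < 432440), so the first above is n = 380, value 432440.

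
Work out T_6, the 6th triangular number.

6·7/2 = 42/2 = 21.

21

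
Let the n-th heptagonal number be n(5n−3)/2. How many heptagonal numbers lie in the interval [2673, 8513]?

The n-th heptagonal number is n(5n−3)/2.
Smallest index with value ≥ 2673: n = 33 (giving 2673).
Largest index with value ≤ 8513: n = 58 (giving 8323).
Indices 33 through 58: 26 terms.

26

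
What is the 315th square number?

99225

The 315th square number is n² with n = 315.
315² = 99225.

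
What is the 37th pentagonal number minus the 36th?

Consecutive pentagonal numbers differ by 3n − 2: here 3·37 − 2 = 109.

109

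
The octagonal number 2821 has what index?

Set n(3n−2) = 2821, giving 3n² − 2n − 2821 = 0.
The discriminant is 4 + 12·2821 = 33856, and √33856 = 184.
So n = (2 + 184) / 6 = 186/6 = 31.

31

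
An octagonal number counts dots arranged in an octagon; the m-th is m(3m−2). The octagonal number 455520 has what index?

390

Set n(3n−2) = 455520, giving 3n² − 2n − 455520 = 0.
The discriminant is 4 + 12·455520 = 5466244, and √5466244 = 2338.
So n = (2 + 2338) / 6 = 2340/6 = 390.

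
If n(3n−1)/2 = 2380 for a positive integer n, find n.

Set n(3n−1)/2 = 2380, giving 3n² − n − 4760 = 0.
The discriminant is 1 + 24·2380 = 57121, and √57121 = 239.
So n = (1 + 239) / 6 = 240/6 = 40.

40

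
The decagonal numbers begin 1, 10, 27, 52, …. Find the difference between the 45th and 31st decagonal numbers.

45·(4·45 − 3) = 7965 and 31·(4·31 − 3) = 3751.
Difference: 7965 − 3751 = 4214.

4214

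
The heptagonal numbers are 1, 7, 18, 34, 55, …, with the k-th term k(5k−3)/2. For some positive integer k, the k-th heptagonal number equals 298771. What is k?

346

Set n(5n−3)/2 = 298771, giving 5n² − 3n − 597542 = 0.
So n = (3 + 3457) / 10 = 3460/10 = 346.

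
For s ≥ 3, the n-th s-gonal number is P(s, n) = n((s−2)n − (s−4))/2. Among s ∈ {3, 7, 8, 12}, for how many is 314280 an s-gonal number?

1

s = 3: P(3, 792) = 314028 and P(3, 793) = 314821; 314280 is not s-gonal.
s = 7: P(7, 354) = 312759 and P(7, 355) = 314530; 314280 is not s-gonal.
s = 8: P(8, 324) = 314280. ✓
s = 12: P(12, 251) = 314001 and P(12, 252) = 316512; 314280 is not s-gonal.
Hits: s ∈ {8} → 1.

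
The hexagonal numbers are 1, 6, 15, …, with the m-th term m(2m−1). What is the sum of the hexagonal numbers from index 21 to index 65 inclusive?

Σ i(2i−1) = 2Σi² − Σi over i = 21..65.
Σi = 2145 − 210 = 1935 and Σi² = 93665 − 2870 = 90795.
2·90795 − 1·1935 = 179655.

179655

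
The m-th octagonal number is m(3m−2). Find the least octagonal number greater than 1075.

1160

Solve n(3n−2) > 1075 for integer n.
The largest n with value ≤ 1075 is 19 (since 1045 ≤ 1075 < 1160), so the first above is n = 20, value 1160.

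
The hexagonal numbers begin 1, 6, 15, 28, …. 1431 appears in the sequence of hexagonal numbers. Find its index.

27

Set n(2n−1) = 1431, giving 2n² − n − 1431 = 0.
The discriminant is 1 + 8·1431 = 11449, and √11449 = 107.
So n = (1 + 107) / 4 = 108/4 = 27.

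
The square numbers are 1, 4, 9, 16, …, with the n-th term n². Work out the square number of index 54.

2916

The 54th square number is n² with n = 54.
54² = 2916.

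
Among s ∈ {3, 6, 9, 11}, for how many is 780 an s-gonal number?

s = 3: P(3, 39) = 780. ✓
s = 6: P(6, 20) = 780. ✓
s = 9: P(9, 15) = 750 and P(9, 16) = 856; 780 is not s-gonal.
s = 11: P(11, 13) = 715 and P(11, 14) = 833; 780 is not s-gonal.
Hits: s ∈ {3, 6} → 2.

2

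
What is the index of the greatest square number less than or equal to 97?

Solve n² ≤ 97 for integer n.
n = 9 gives 81 ≤ 97, while n = 10 gives 100 > 97; so the answer is index 9.

9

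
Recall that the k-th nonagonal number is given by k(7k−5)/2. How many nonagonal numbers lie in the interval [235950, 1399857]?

373

The n-th nonagonal number is n(7n−5)/2.
Smallest index with value ≥ 235950: n = 260 (giving 235950).
Largest index with value ≤ 1399857: n = 632 (giving 1396404).
Indices 260 through 632: 373 terms.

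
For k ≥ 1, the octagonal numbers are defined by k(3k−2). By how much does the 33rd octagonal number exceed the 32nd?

Consecutive octagonal numbers differ by 6n − 5: here 6·33 − 5 = 193.

193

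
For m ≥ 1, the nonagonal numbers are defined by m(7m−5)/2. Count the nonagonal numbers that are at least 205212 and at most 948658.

The n-th nonagonal number is n(7n−5)/2.
Smallest index with value ≥ 205212: n = 243 (giving 206064).
Largest index with value ≤ 948658: n = 520 (giving 945100).
Indices 243 through 520: 278 terms.

278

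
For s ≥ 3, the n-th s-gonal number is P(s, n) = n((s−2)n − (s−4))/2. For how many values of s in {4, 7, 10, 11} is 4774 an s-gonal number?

s = 4: P(4, 69) = 4761 and P(4, 70) = 4900; 4774 is not s-gonal.
s = 7: P(7, 44) = 4774. ✓
s = 10: P(10, 34) = 4522 and P(10, 35) = 4795; 4774 is not s-gonal.
s = 11: P(11, 32) = 4496 and P(11, 33) = 4785; 4774 is not s-gonal.
Hits: s ∈ {7} → 1.

1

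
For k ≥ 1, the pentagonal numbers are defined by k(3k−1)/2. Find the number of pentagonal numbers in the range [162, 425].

7

The n-th pentagonal number is n(3n−1)/2.
Smallest index with value ≥ 162: n = 11 (giving 176).
Largest index with value ≤ 425: n = 17 (giving 425).
Indices 11 through 17: 7 terms.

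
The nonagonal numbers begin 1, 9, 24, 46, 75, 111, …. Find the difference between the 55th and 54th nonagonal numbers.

379

Consecutive nonagonal numbers differ by 7n − 6: here 7·55 − 6 = 379.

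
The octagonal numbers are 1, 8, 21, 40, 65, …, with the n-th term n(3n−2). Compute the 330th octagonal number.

326040

The 330th octagonal number is n(3n−2) with n = 330.
330·(3·330 − 2) = 330·988 = 326040.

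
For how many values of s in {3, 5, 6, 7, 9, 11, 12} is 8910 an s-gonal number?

s = 3: P(3, 132) = 8778 and P(3, 133) = 8911; 8910 is not s-gonal.
s = 5: P(5, 77) = 8855 and P(5, 78) = 9087; 8910 is not s-gonal.
s = 6: P(6, 66) = 8646 and P(6, 67) = 8911; 8910 is not s-gonal.
s = 7: P(7, 60) = 8910. ✓
s = 9: P(9, 50) = 8625 and P(9, 51) = 8976; 8910 is not s-gonal.
s = 11: P(11, 44) = 8558 and P(11, 45) = 8955; 8910 is not s-gonal.
s = 12: P(12, 42) = 8652 and P(12, 43) = 9073; 8910 is not s-gonal.
Hits: s ∈ {7} → 1.

1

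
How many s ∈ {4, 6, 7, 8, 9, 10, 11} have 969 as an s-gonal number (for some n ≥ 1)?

1

s = 4: P(4, 31) = 961 and P(4, 32) = 1024; 969 is not s-gonal.
s = 6: P(6, 22) = 946 and P(6, 23) = 1035; 969 is not s-gonal.
s = 7: P(7, 19) = 874 and P(7, 20) = 970; 969 is not s-gonal.
s = 8: P(8, 18) = 936 and P(8, 19) = 1045; 969 is not s-gonal.
s = 9: P(9, 17) = 969. ✓
s = 10: P(10, 15) = 855 and P(10, 16) = 976; 969 is not s-gonal.
s = 11: P(11, 15) = 960 and P(11, 16) = 1096; 969 is not s-gonal.
Hits: s ∈ {9} → 1.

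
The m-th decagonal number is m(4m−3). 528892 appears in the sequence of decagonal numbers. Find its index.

Set n(4n−3) = 528892, giving 4n² − 3n − 528892 = 0.
The discriminant is 9 + 16·528892 = 8462281, and √8462281 = 2909.
So n = (3 + 2909) / 8 = 2912/8 = 364.

364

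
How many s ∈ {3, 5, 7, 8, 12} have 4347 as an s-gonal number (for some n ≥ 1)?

2

s = 3: P(3, 92) = 4278 and P(3, 93) = 4371; 4347 is not s-gonal.
s = 5: P(5, 54) = 4347. ✓
s = 7: P(7, 42) = 4347. ✓
s = 8: P(8, 38) = 4256 and P(8, 39) = 4485; 4347 is not s-gonal.
s = 12: P(12, 29) = 4089 and P(12, 30) = 4380; 4347 is not s-gonal.
Hits: s ∈ {5, 7} → 2.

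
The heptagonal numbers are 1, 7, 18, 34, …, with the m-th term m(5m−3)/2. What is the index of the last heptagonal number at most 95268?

195

Solve n(5n−3)/2 ≤ 95268 for integer n.
n = 195 gives 94770 ≤ 95268, while n = 196 gives 95746 > 95268; so the answer is index 195.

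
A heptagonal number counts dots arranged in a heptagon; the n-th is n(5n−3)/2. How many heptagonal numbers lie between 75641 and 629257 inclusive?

The n-th heptagonal number is n(5n−3)/2.
Smallest index with value ≥ 75641: n = 175 (giving 76300).
Largest index with value ≤ 629257: n = 502 (giving 629257).
Indices 175 through 502: 328 terms.

328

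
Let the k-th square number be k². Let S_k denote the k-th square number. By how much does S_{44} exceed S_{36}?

640

44² = 1936 and 36² = 1296.
Difference: 1936 − 1296 = 640.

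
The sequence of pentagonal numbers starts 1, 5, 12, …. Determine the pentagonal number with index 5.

35

5·(3·5 − 1)/2 = 5·14/2 = 5·7 = 35.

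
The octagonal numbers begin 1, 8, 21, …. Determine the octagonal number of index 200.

119600

The 200th octagonal number is n(3n−2) with n = 200.
200·(3·200 − 2) = 200·598 = 119600.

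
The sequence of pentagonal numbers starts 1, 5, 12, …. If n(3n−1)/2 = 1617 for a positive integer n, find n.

Set n(3n−1)/2 = 1617, giving 3n² − n − 3234 = 0.
So n = (1 + 197) / 6 = 198/6 = 33.
Check: 33·(3·33 − 1)/2 = 1617. ✓

33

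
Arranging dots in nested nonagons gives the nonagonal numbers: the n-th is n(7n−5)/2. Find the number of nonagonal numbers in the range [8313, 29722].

43

The n-th nonagonal number is n(7n−5)/2.
Smallest index with value ≥ 8313: n = 50 (giving 8625).
Largest index with value ≤ 29722: n = 92 (giving 29394).
Indices 50 through 92: 43 terms.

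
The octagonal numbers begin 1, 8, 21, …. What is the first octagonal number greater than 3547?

3605

Solve n(3n−2) > 3547 for integer n.
The largest n with value ≤ 3547 is 34 (since 3400 ≤ 3547 < 3605), so the first above is n = 35, value 3605.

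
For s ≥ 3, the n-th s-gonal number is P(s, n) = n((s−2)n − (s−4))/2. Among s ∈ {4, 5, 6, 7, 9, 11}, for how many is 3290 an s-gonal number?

1

s = 4: P(4, 57) = 3249 and P(4, 58) = 3364; 3290 is not s-gonal.
s = 5: P(5, 47) = 3290. ✓
s = 6: P(6, 40) = 3160 and P(6, 41) = 3321; 3290 is not s-gonal.
s = 7: P(7, 36) = 3186 and P(7, 37) = 3367; 3290 is not s-gonal.
s = 9: P(9, 31) = 3286 and P(9, 32) = 3504; 3290 is not s-gonal.
s = 11: P(11, 27) = 3186 and P(11, 28) = 3430; 3290 is not s-gonal.
Hits: s ∈ {5} → 1.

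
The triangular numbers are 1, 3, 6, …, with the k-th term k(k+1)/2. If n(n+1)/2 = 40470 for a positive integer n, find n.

284

Set n(n+1)/2 = 40470, giving n² + n − 80940 = 0.
So n = (-1 + 569) / 2 = 568/2 = 284.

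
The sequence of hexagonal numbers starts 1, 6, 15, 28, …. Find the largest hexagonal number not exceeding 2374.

Solve n(2n−1) ≤ 2374 for integer n.
n = 34 gives 2278 ≤ 2374, while n = 35 gives 2415 > 2374; so the answer is 2278.

2278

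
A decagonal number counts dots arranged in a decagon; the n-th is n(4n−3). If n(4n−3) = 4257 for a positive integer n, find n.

Set n(4n−3) = 4257, giving 4n² − 3n − 4257 = 0.
The discriminant is 9 + 16·4257 = 68121, and √68121 = 261.
So n = (3 + 261) / 8 = 264/8 = 33.
Check: 33·(4·33 − 3) = 4257. ✓

33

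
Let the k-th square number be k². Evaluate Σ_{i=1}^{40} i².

22140

Σ_{i=1}^{40} i² = 40·41·81/6 = 22140.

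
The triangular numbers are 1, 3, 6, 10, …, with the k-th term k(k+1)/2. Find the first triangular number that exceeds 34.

36

Solve n(n+1)/2 > 34 for integer n.
The largest n with value ≤ 34 is 7 (since 28 ≤ 34 < 36), so the first above is n = 8, value 36.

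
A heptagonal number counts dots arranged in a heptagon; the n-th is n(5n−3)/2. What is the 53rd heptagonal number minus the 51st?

53·(5·53 − 3)/2 = 6943 and 51·(5·51 − 3)/2 = 6426.
Difference: 6943 − 6426 = 517.

517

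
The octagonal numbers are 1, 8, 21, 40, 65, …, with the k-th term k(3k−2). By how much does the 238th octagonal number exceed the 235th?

238·(3·238 − 2) = 169456 and 235·(3·235 − 2) = 165205.
Difference: 169456 − 165205 = 4251.

4251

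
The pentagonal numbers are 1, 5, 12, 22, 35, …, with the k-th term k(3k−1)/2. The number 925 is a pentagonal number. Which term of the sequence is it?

25

Set n(3n−1)/2 = 925, giving 3n² − n − 1850 = 0.
The discriminant is 1 + 24·925 = 22201, and √22201 = 149.
So n = (1 + 149) / 6 = 150/6 = 25.
Check: 25·(3·25 − 1)/2 = 925. ✓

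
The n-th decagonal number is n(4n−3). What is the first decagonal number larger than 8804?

9072

Solve n(4n−3) > 8804 for integer n.
The largest n with value ≤ 8804 is 47 (since 8695 ≤ 8804 < 9072), so the first above is n = 48, value 9072.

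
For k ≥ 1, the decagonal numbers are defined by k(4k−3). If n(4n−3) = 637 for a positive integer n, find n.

13

Set n(4n−3) = 637, giving 4n² − 3n − 637 = 0.
So n = (3 + 101) / 8 = 104/8 = 13.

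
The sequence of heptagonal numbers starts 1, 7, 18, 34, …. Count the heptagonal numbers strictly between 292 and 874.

7

The n-th heptagonal number is n(5n−3)/2.
Smallest index with value > 292: n = 12 (giving 342).
Largest index with value < 874: n = 18 (giving 783).
Indices 12 through 18: 7 terms.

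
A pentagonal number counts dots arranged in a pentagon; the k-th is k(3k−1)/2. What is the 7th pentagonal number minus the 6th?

19

Consecutive pentagonal numbers differ by 3n − 2: here 3·7 − 2 = 19.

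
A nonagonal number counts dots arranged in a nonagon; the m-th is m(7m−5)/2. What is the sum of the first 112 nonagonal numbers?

Σ i(7i−5)/2 = (7Σi² − 5Σi) / 2 over i = 1..112.
Σi = 6328 and Σi² = 474600.
(7·474600 − 5·6328) / 2 = 3290560/2 = 1645280.

1645280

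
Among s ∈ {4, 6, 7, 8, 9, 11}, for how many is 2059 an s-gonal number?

1

s = 4: P(4, 45) = 2025 and P(4, 46) = 2116; 2059 is not s-gonal.
s = 6: P(6, 32) = 2016 and P(6, 33) = 2145; 2059 is not s-gonal.
s = 7: P(7, 29) = 2059. ✓
s = 8: P(8, 26) = 1976 and P(8, 27) = 2133; 2059 is not s-gonal.
s = 9: P(9, 24) = 1956 and P(9, 25) = 2125; 2059 is not s-gonal.
s = 11: P(11, 21) = 1911 and P(11, 22) = 2101; 2059 is not s-gonal.
Hits: s ∈ {7} → 1.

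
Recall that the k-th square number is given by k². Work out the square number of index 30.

900

The 30th square number is n² with n = 30.
30² = 900.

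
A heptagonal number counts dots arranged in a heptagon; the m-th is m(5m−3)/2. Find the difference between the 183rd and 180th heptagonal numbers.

2718

183·(5·183 − 3)/2 = 83448 and 180·(5·180 − 3)/2 = 80730.
Difference: 83448 − 80730 = 2718.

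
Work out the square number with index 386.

The 386th square number is n² with n = 386.
386² = 148996.

148996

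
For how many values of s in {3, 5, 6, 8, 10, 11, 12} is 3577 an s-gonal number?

1

s = 3: P(3, 84) = 3570 and P(3, 85) = 3655; 3577 is not s-gonal.
s = 5: P(5, 49) = 3577. ✓
s = 6: P(6, 42) = 3486 and P(6, 43) = 3655; 3577 is not s-gonal.
s = 8: P(8, 34) = 3400 and P(8, 35) = 3605; 3577 is not s-gonal.
s = 10: P(10, 30) = 3510 and P(10, 31) = 3751; 3577 is not s-gonal.
s = 11: P(11, 28) = 3430 and P(11, 29) = 3683; 3577 is not s-gonal.
s = 12: P(12, 27) = 3537 and P(12, 28) = 3808; 3577 is not s-gonal.
Hits: s ∈ {5} → 1.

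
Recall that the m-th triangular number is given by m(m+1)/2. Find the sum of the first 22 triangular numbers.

Σ i(i+1)/2 = (Σi² + Σi) / 2 over i = 1..22.
Σi = 253 and Σi² = 3795.
(1·3795 + 1·253) / 2 = 4048/2 = 2024.

2024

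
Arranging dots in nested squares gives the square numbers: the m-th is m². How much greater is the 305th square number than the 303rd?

305² = 93025 and 303² = 91809.
Difference: 93025 − 91809 = 1216.

1216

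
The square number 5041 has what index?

71

We need n² = 5041, so n = √5041 = 71.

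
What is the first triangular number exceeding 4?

Solve n(n+1)/2 > 4 for integer n.
The largest n with value ≤ 4 is 2 (since 3 ≤ 4 < 6), so the first above is n = 3, value 6.

6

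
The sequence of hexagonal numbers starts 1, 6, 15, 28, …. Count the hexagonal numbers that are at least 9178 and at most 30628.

The n-th hexagonal number is n(2n−1).
Smallest index with value ≥ 9178: n = 68 (giving 9180).
Largest index with value ≤ 30628: n = 124 (giving 30628).
Indices 68 through 124: 57 terms.

57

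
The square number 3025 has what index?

We need n² = 3025, so n = √3025 = 55.

55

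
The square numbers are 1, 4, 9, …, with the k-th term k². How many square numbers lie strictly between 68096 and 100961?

The n-th square number is n².
Smallest index with value > 68096: n = 261 (giving 68121).
Largest index with value < 100961: n = 317 (giving 100489).
Indices 261 through 317: 57 terms.

57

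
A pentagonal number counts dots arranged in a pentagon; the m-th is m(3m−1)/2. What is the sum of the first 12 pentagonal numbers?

936

Σ i(3i−1)/2 = (3Σi² − Σi) / 2 over i = 1..12.
Σi = 78 and Σi² = 650.
(3·650 − 1·78) / 2 = 1872/2 = 936.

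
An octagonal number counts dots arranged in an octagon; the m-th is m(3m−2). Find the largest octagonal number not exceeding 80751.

80360

Solve n(3n−2) ≤ 80751 for integer n.
n = 164 gives 80360 ≤ 80751, while n = 165 gives 81345 > 80751; so the answer is 80360.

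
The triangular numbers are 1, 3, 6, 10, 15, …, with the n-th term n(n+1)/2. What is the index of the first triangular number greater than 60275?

Solve n(n+1)/2 > 60275 for integer n.
The largest n with value ≤ 60275 is 346 (since 60031 ≤ 60275 < 60378), so the first above is n = 347, value 60378.

347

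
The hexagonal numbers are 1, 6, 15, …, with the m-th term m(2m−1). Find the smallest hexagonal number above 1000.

Solve n(2n−1) > 1000 for integer n.
The largest n with value ≤ 1000 is 22 (since 946 ≤ 1000 < 1035), so the first above is n = 23, value 1035.

1035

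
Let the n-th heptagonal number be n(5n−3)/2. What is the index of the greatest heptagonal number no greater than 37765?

123

Solve n(5n−3)/2 ≤ 37765 for integer n.
n = 123 gives 37638 ≤ 37765, while n = 124 gives 38254 > 37765; so the answer is index 123.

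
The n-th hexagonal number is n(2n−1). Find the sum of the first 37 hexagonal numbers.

34447

Σ i(2i−1) = 2Σi² − Σi over i = 1..37.
Σi = 703 and Σi² = 17575.
2·17575 − 1·703 = 34447.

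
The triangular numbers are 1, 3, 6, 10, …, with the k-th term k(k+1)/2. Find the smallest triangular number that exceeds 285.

300

Solve n(n+1)/2 > 285 for integer n.
The largest n with value ≤ 285 is 23 (since 276 ≤ 285 < 300), so the first above is n = 24, value 300.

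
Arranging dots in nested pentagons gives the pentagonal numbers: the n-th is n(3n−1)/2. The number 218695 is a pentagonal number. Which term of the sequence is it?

382

Set n(3n−1)/2 = 218695, giving 3n² − n − 437390 = 0.
The discriminant is 1 + 24·218695 = 5248681, and √5248681 = 2291.
So n = (1 + 2291) / 6 = 2292/6 = 382.
Check: 382·(3·382 − 1)/2 = 218695. ✓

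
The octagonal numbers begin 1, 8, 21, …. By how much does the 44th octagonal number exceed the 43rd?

Consecutive octagonal numbers differ by 6n − 5: here 6·44 − 5 = 259.

259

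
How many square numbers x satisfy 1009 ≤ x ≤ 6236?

The n-th square number is n².
Smallest index with value ≥ 1009: n = 32 (giving 1024).
Largest index with value ≤ 6236: n = 78 (giving 6084).
Indices 32 through 78: 47 terms.

47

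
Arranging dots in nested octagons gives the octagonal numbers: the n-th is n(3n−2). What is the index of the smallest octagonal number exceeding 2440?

Solve n(3n−2) > 2440 for integer n.
The largest n with value ≤ 2440 is 28 (since 2296 ≤ 2440 < 2465), so the first above is n = 29, value 2465.

29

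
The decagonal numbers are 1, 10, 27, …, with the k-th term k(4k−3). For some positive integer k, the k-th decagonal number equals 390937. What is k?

Set n(4n−3) = 390937, giving 4n² − 3n − 390937 = 0.
So n = (3 + 2501) / 8 = 2504/8 = 313.

313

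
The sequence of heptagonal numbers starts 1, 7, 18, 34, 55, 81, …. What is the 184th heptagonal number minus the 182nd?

1827

184·(5·184 − 3)/2 = 84364 and 182·(5·182 − 3)/2 = 82537.
Difference: 84364 − 82537 = 1827.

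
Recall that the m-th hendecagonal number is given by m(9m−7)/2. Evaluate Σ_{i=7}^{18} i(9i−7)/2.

Σ i(9i−7)/2 = (9Σi² − 7Σi) / 2 over i = 7..18.
Σi = 171 − 21 = 150 and Σi² = 2109 − 91 = 2018.
(9·2018 − 7·150) / 2 = 17112/2 = 8556.

8556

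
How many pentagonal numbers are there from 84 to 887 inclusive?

The n-th pentagonal number is n(3n−1)/2.
Smallest index with value ≥ 84: n = 8 (giving 92).
Largest index with value ≤ 887: n = 24 (giving 852).
Indices 8 through 24: 17 terms.

17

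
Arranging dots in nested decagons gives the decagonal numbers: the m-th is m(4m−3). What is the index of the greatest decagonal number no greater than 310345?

278

Solve n(4n−3) ≤ 310345 for integer n.
n = 278 gives 308302 ≤ 310345, while n = 279 gives 310527 > 310345; so the answer is index 278.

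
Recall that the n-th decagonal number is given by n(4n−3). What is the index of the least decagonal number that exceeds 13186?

58

Solve n(4n−3) > 13186 for integer n.
The largest n with value ≤ 13186 is 57 (since 12825 ≤ 13186 < 13282), so the first above is n = 58, value 13282.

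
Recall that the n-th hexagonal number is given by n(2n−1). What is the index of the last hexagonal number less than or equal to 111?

7

Solve n(2n−1) ≤ 111 for integer n.
n = 7 gives 91 ≤ 111, while n = 8 gives 120 > 111; so the answer is index 7.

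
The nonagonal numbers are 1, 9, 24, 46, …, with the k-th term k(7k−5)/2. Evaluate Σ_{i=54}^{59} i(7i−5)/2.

66251

Σ i(7i−5)/2 = (7Σi² − 5Σi) / 2 over i = 54..59.
Σi = 1770 − 1431 = 339 and Σi² = 70210 − 51039 = 19171.
(7·19171 − 5·339) / 2 = 132502/2 = 66251.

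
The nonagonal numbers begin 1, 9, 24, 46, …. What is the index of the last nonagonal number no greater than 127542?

Solve n(7n−5)/2 ≤ 127542 for integer n.
n = 191 gives 127206 ≤ 127542, while n = 192 gives 128544 > 127542; so the answer is index 191.

191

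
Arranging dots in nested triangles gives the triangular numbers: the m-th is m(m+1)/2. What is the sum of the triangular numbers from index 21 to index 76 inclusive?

74536

Σ i(i+1)/2 = (Σi² + Σi) / 2 over i = 21..76.
Σi = 2926 − 210 = 2716 and Σi² = 149226 − 2870 = 146356.
(1·146356 + 1·2716) / 2 = 149072/2 = 74536.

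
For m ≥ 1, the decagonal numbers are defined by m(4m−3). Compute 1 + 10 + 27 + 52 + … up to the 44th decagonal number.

114510

Σ i(4i−3) = 4Σi² − 3Σi over i = 1..44.
Σi = 990 and Σi² = 29370.
4·29370 − 3·990 = 114510.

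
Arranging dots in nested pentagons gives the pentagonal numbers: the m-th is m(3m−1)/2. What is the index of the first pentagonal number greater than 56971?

196

Solve n(3n−1)/2 > 56971 for integer n.
The largest n with value ≤ 56971 is 195 (since 56940 ≤ 56971 < 57526), so the first above is n = 196, value 57526.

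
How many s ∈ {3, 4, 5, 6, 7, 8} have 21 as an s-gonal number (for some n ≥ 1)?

2

s = 3: P(3, 6) = 21. ✓
s = 4: P(4, 4) = 16 and P(4, 5) = 25; 21 is not s-gonal.
s = 5: P(5, 3) = 12 and P(5, 4) = 22; 21 is not s-gonal.
s = 6: P(6, 3) = 15 and P(6, 4) = 28; 21 is not s-gonal.
s = 7: P(7, 3) = 18 and P(7, 4) = 34; 21 is not s-gonal.
s = 8: P(8, 3) = 21. ✓
Hits: s ∈ {3, 8} → 2.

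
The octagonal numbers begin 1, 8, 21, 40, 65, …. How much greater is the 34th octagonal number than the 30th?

34·(3·34 − 2) = 3400 and 30·(3·30 − 2) = 2640.
Difference: 3400 − 2640 = 760.

760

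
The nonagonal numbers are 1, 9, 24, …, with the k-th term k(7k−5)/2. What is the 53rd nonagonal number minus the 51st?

53·(7·53 − 5)/2 = 9699 and 51·(7·51 − 5)/2 = 8976.
Difference: 9699 − 8976 = 723.

723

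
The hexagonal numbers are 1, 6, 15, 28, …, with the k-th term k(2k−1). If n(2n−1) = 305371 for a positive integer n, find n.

391

Set n(2n−1) = 305371, giving 2n² − n − 305371 = 0.
The discriminant is 1 + 8·305371 = 2442969, and √2442969 = 1563.
So n = (1 + 1563) / 4 = 1564/4 = 391.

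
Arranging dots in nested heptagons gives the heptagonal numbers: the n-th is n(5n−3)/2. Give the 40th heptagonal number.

40·(5·40 − 3)/2 = 40·197/2 = 3940.

3940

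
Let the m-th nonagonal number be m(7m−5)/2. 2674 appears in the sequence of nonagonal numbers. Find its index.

Set n(7n−5)/2 = 2674, giving 7n² − 5n − 5348 = 0.
The discriminant is 25 + 56·2674 = 149769, and √149769 = 387.
So n = (5 + 387) / 14 = 392/14 = 28.

28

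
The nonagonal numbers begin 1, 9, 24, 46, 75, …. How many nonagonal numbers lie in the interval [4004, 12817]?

The n-th nonagonal number is n(7n−5)/2.
Smallest index with value ≥ 4004: n = 35 (giving 4200).
Largest index with value ≤ 12817: n = 60 (giving 12450).
Indices 35 through 60: 26 terms.

26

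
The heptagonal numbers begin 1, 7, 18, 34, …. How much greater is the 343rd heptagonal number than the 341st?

343·(5·343 − 3)/2 = 293608 and 341·(5·341 − 3)/2 = 290191.
Difference: 293608 − 290191 = 3417.

3417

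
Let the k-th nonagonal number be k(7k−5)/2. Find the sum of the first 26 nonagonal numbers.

Σ i(7i−5)/2 = (7Σi² − 5Σi) / 2 over i = 1..26.
Σi = 351 and Σi² = 6201.
(7·6201 − 5·351) / 2 = 41652/2 = 20826.

20826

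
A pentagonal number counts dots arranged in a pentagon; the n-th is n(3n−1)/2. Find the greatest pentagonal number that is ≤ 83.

Solve n(3n−1)/2 ≤ 83 for integer n.
n = 7 gives 70 ≤ 83, while n = 8 gives 92 > 83; so the answer is 70.

70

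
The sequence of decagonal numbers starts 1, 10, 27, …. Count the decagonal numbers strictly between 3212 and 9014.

19

The n-th decagonal number is n(4n−3).
Smallest index with value > 3212: n = 29 (giving 3277).
Largest index with value < 9014: n = 47 (giving 8695).
Indices 29 through 47: 19 terms.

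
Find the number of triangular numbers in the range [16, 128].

The n-th triangular number is n(n+1)/2.
Smallest index with value ≥ 16: n = 6 (giving 21).
Largest index with value ≤ 128: n = 15 (giving 120).
Indices 6 through 15: 10 terms.

10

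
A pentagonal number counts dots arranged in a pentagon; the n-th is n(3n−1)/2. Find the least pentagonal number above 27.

35

Solve n(3n−1)/2 > 27 for integer n.
The largest n with value ≤ 27 is 4 (since 22 ≤ 27 < 35), so the first above is n = 5, value 35.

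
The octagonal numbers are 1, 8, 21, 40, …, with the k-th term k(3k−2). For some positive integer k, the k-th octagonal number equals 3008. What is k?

32

Set n(3n−2) = 3008, giving 3n² − 2n − 3008 = 0.
So n = (2 + 190) / 6 = 192/6 = 32.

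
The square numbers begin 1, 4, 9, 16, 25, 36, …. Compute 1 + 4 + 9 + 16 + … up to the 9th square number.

Σ_{i=1}^{9} i² = 9·10·19/6 = 285.

285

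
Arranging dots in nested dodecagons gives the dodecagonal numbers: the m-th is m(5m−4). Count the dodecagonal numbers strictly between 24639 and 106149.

76

The n-th dodecagonal number is n(5n−4).
Smallest index with value > 24639: n = 71 (giving 24921).
Largest index with value < 106149: n = 146 (giving 105996).
Indices 71 through 146: 76 terms.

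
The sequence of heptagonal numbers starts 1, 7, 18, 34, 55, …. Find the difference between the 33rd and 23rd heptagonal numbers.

33·(5·33 − 3)/2 = 2673 and 23·(5·23 − 3)/2 = 1288.
Difference: 2673 − 1288 = 1385.

1385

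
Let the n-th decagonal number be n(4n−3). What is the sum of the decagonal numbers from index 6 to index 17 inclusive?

Σ i(4i−3) = 4Σi² − 3Σi over i = 6..17.
Σi = 153 − 15 = 138 and Σi² = 1785 − 55 = 1730.
4·1730 − 3·138 = 6506.

6506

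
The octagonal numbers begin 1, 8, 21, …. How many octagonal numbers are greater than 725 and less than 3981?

21

The n-th octagonal number is n(3n−2).
Smallest index with value > 725: n = 16 (giving 736).
Largest index with value < 3981: n = 36 (giving 3816).
Indices 16 through 36: 21 terms.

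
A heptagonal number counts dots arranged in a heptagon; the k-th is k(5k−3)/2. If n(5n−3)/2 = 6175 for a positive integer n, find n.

Set n(5n−3)/2 = 6175, giving 5n² − 3n − 12350 = 0.
The discriminant is 9 + 40·6175 = 247009, and √247009 = 497.
So n = (3 + 497) / 10 = 500/10 = 50.
Check: 50·(5·50 − 3)/2 = 6175. ✓

50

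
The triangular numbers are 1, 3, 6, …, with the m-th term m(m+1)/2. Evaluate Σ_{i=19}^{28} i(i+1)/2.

Σ i(i+1)/2 = (Σi² + Σi) / 2 over i = 19..28.
Σi = 406 − 171 = 235 and Σi² = 7714 − 2109 = 5605.
(1·5605 + 1·235) / 2 = 5840/2 = 2920.

2920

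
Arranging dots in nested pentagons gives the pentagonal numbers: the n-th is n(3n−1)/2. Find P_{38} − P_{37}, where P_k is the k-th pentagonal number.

Consecutive pentagonal numbers differ by 3n − 2: here 3·38 − 2 = 112.

112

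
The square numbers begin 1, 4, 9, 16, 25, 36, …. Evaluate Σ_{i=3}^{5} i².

Σ_{i=3}^{5} i² = 55 − 5 = 50.

50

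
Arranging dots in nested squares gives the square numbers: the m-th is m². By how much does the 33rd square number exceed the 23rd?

560

33² = 1089 and 23² = 529.
Difference: 1089 − 529 = 560.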